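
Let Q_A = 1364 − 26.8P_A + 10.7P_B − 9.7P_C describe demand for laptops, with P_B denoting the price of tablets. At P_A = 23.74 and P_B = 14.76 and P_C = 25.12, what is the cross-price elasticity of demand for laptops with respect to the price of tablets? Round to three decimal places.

0.246

At P_A = 23.74 and P_B = 14.76 and P_C = 25.12: Q_A = 642.036.
∂Q_A/∂P_B = 10.7.
ε = (∂Q_A/∂P_B)(P_B/Q_A) = 10.7 × (14.76/642.036) ≈ 0.246.
Since ε > 0, laptops and tablets are substitutes.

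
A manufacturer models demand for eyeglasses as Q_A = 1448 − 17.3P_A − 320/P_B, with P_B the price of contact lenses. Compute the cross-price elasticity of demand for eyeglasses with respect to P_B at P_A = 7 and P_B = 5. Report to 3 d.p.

At P_A = 7 and P_B = 5: Q_A = 1262.9.
∂Q_A/∂P_B = 320/P_B² = 12.8000.
ε = (∂Q_A/∂P_B)(P_B/Q_A) = 12.8000 × (5/1262.9) ≈ 0.051.

0.051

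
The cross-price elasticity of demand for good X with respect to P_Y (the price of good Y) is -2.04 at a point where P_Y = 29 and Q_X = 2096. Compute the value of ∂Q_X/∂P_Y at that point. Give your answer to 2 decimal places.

ε = (∂Q_X/∂P_Y)·(P_Y/Q_X) ⇒ ∂Q_X/∂P_Y = ε·Q_X/P_Y = -2.04 × 2096/29 ≈ -147.44.

-147.44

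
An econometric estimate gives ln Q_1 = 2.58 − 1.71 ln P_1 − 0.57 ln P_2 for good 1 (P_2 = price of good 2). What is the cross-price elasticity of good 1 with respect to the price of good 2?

In a log-linear (constant-elasticity) demand function, the coefficient on ln P_2 is the cross-price elasticity.
ε = -0.57. Negative, so good 1 and good 2 are complements.

-0.57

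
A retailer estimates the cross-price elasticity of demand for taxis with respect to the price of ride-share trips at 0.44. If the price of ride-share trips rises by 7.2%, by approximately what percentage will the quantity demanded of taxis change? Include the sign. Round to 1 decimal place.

%ΔQ ≈ ε × %ΔP of ride-share trips = 0.44 × (7.2%) = 3.2%.

3.2%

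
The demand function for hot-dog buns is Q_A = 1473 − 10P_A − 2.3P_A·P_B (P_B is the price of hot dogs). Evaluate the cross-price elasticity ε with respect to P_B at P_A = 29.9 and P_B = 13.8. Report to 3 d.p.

At P_A = 29.9 and P_B = 13.8: Q_A = 224.974.
∂Q_A/∂P_B = -2.3P_A = -2.3(29.9) = -68.7700.
ε = (∂Q_A/∂P_B)(P_B/Q_A) = -68.7700 × (13.8/224.974) ≈ -4.218.

-4.218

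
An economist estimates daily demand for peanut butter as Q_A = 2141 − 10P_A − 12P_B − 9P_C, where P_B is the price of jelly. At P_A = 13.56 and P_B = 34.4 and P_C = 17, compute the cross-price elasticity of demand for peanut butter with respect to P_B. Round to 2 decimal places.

-0.29

At P_A = 13.56 and P_B = 34.4 and P_C = 17: Q_A = 1439.6.
∂Q_A/∂P_B = -12.
ε = (∂Q_A/∂P_B)(P_B/Q_A) = -12 × (34.4/1439.6) ≈ -0.29.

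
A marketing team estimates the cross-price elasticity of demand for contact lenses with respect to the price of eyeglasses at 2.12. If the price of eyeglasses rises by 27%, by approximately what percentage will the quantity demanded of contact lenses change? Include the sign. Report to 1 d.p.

%ΔQ ≈ ε × %ΔP of eyeglasses = 2.12 × (27%) = 57.2%.

57.2%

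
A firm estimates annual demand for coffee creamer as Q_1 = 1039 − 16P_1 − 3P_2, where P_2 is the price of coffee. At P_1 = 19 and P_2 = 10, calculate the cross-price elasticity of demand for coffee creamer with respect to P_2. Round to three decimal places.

At P_1 = 19 and P_2 = 10: Q_1 = 705.
∂Q_1/∂P_2 = -3.
ε = (∂Q_1/∂P_2)(P_2/Q_1) = -3 × (10/705) ≈ -0.043.

-0.043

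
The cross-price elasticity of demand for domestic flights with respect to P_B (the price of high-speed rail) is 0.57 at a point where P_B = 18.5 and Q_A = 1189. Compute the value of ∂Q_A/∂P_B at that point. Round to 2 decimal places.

ε = (∂Q_A/∂P_B)·(P_B/Q_A) ⇒ ∂Q_A/∂P_B = ε·Q_A/P_B = 0.57 × 1189/18.5 ≈ 36.63.

36.63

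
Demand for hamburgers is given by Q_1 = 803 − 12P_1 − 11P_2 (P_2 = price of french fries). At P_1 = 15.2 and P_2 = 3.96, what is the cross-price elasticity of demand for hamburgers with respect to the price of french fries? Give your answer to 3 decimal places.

At P_1 = 15.2 and P_2 = 3.96: Q_1 = 577.04.
∂Q_1/∂P_2 = -11.
ε = (∂Q_1/∂P_2)(P_2/Q_1) = -11 × (3.96/577.04) ≈ -0.075.

-0.075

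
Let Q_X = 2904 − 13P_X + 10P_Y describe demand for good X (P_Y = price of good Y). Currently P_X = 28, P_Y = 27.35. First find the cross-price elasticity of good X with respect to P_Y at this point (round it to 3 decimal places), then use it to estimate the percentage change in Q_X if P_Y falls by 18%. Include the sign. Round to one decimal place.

At P_X = 28, P_Y = 27.35: Q_X = 2813.5.
∂Q_X/∂P_Y = 10.
ε = (∂Q_X/∂P_Y)(P_Y/Q_X) = 10.0000 × 27.35/2813.5 ≈ 0.097.
%ΔQ_X ≈ ε × %ΔP_Y = 0.097 × (-18%) = -1.7%.

-1.7%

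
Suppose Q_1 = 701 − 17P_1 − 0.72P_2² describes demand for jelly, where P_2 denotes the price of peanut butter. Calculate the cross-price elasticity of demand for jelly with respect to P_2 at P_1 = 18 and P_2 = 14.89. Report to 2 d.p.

-1.36

At P_1 = 18 and P_2 = 14.89: Q_1 = 235.367.
∂Q_1/∂P_2 = -1.44P_2 = -1.44(14.89) = -21.4416.
ε = (∂Q_1/∂P_2)(P_2/Q_1) = -21.4416 × (14.89/235.367) ≈ -1.36.
ε < 0: complements.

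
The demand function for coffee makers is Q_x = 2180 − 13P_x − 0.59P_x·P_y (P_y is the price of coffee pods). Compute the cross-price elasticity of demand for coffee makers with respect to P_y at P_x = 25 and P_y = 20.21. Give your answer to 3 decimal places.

At P_x = 25 and P_y = 20.21: Q_x = 1556.902.
∂Q_x/∂P_y = -0.59P_x = -0.59(25) = -14.7500.
ε = (∂Q_x/∂P_y)(P_y/Q_x) = -14.7500 × (20.21/1556.902) ≈ -0.191.

-0.191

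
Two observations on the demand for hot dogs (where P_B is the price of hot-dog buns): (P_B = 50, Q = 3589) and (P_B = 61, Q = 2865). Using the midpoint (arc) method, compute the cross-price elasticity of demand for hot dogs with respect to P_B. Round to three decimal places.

ΔQ_A = 2865 − 3589 = -724; ΔP_B = 61 − 50 = 11.
Midpoints: Q̄_A = 3227.0, P̄_B = 55.50.
ε = (ΔQ_A/Q̄_A)/(ΔP_B/P̄_B) = (-724/3227.0)/(11/55.50) ≈ -1.132.

-1.132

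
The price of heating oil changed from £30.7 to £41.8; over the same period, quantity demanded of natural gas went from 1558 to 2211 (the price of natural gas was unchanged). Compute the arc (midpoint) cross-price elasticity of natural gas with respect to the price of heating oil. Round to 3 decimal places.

1.132

ΔQ_A = 2211 − 1558 = 653; ΔP_B = 41.8 − 30.7 = 11.1.
Midpoints: Q̄_A = 1884.5, P̄_B = 36.25.
ε = (ΔQ_A/Q̄_A)/(ΔP_B/P̄_B) = (653/1884.5)/(11.1/36.25) ≈ 1.132.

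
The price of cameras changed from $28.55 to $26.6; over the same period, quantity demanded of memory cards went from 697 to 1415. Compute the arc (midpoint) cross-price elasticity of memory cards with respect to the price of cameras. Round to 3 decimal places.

-9.615

ΔQ_A = 1415 − 697 = 718; ΔP_B = 26.6 − 28.55 = -1.95.
Midpoints: Q̄_A = 1056.0, P̄_B = 27.58.
ε = (ΔQ_A/Q̄_A)/(ΔP_B/P̄_B) = (718/1056.0)/(-1.95/27.58) ≈ -9.615.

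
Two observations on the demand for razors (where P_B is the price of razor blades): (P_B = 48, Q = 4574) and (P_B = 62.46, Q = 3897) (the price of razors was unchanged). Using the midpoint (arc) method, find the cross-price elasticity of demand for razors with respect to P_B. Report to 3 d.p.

-0.611

ΔQ_A = 3897 − 4574 = -677; ΔP_B = 62.46 − 48 = 14.46.
Midpoints: Q̄_A = 4235.5, P̄_B = 55.23.
ε = (ΔQ_A/Q̄_A)/(ΔP_B/P̄_B) = (-677/4235.5)/(14.46/55.23) ≈ -0.611.
ε < 0: razors and razor blades are complements.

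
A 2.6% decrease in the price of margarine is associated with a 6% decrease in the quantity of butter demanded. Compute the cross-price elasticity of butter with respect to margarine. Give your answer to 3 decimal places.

ε = (%ΔQ of butter) / (%ΔP of margarine) = (-6%) / (-2.6%) ≈ 2.308.
Positive cross-price elasticity: substitutes.

2.308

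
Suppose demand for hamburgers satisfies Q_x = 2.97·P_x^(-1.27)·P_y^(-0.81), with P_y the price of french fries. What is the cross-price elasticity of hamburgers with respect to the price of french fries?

In a log-linear (constant-elasticity) demand function, the coefficient on the exponent of P_y is the cross-price elasticity.
ε = -0.81. Negative, so hamburgers and french fries are complements.

-0.81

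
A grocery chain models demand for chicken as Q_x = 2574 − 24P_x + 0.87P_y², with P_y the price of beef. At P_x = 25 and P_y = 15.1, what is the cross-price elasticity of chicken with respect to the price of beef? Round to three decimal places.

0.183

At P_x = 25 and P_y = 15.1: Q_x = 2172.369.
∂Q_x/∂P_y = 1.74P_y = 1.74(15.1) = 26.2740.
ε = (∂Q_x/∂P_y)(P_y/Q_x) = 26.2740 × (15.1/2172.369) ≈ 0.183.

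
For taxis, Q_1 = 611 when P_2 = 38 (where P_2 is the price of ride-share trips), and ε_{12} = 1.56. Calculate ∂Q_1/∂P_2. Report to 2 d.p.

25.08

ε = (∂Q_1/∂P_2)·(P_2/Q_1) ⇒ ∂Q_1/∂P_2 = ε·Q_1/P_2 = 1.56 × 611/38 ≈ 25.08.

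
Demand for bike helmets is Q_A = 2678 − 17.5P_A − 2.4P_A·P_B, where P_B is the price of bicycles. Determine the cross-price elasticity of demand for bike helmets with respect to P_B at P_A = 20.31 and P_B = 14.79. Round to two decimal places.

At P_A = 20.31 and P_B = 14.79: Q_A = 1601.651.
∂Q_A/∂P_B = -2.4P_A = -2.4(20.31) = -48.7440.
ε = (∂Q_A/∂P_B)(P_B/Q_A) = -48.7440 × (14.79/1601.651) ≈ -0.45.
ε < 0: complements.

-0.45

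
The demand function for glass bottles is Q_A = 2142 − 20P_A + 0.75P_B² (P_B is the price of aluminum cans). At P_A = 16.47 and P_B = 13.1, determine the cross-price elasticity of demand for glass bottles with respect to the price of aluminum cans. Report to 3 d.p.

0.133

At P_A = 16.47 and P_B = 13.1: Q_A = 1941.307.
∂Q_A/∂P_B = 1.5P_B = 1.5(13.1) = 19.6500.
ε = (∂Q_A/∂P_B)(P_B/Q_A) = 19.6500 × (13.1/1941.307) ≈ 0.133.
ε > 0: substitutes.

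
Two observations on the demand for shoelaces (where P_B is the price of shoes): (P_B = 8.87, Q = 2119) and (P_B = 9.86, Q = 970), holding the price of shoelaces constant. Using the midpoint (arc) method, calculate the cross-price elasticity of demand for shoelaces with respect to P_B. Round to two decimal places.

-7.04

ΔQ_A = 970 − 2119 = -1149; ΔP_B = 9.86 − 8.87 = 0.99.
Midpoints: Q̄_A = 1544.5, P̄_B = 9.36.
ε = (ΔQ_A/Q̄_A)/(ΔP_B/P̄_B) = (-1149/1544.5)/(0.99/9.36) ≈ -7.04.
ε < 0: shoelaces and shoes are complements.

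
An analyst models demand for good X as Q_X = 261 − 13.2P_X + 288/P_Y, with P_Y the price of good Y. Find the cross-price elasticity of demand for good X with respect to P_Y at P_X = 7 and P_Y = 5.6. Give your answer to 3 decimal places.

At P_X = 7 and P_Y = 5.6: Q_X = 220.029.
∂Q_X/∂P_Y = −288/P_Y² = -9.1837.
ε = (∂Q_X/∂P_Y)(P_Y/Q_X) = -9.1837 × (5.6/220.029) ≈ -0.234.

-0.234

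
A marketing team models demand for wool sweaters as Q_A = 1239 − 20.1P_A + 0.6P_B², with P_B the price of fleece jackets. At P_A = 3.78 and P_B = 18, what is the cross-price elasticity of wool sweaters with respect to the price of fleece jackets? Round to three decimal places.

At P_A = 3.78 and P_B = 18: Q_A = 1357.422.
∂Q_A/∂P_B = 1.2P_B = 1.2(18) = 21.6000.
ε = (∂Q_A/∂P_B)(P_B/Q_A) = 21.6000 × (18/1357.422) ≈ 0.286.

0.286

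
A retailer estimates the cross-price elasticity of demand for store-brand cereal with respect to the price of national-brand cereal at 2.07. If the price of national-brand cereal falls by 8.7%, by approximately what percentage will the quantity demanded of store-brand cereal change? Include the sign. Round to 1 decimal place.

%ΔQ ≈ ε × %ΔP of national-brand cereal = 2.07 × (-8.7%) = -18.0%.

-18.0%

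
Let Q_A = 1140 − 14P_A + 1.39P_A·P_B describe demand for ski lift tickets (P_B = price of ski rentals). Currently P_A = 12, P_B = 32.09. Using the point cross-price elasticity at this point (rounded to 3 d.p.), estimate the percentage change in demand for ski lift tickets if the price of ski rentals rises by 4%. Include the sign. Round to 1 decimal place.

At P_A = 12, P_B = 32.09: Q_A = 1507.261.
∂Q_A/∂P_B = 1.39P_A = 16.6800.
ε = (∂Q_A/∂P_B)(P_B/Q_A) = 16.6800 × 32.09/1507.261 ≈ 0.355.
%ΔQ_A ≈ ε × %ΔP_B = 0.355 × (4%) = 1.4%.

1.4%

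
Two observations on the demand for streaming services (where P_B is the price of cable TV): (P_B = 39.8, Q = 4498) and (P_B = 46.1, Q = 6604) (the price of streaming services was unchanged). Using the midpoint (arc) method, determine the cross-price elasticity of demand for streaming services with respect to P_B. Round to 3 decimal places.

ΔQ_A = 6604 − 4498 = 2106; ΔP_B = 46.1 − 39.8 = 6.3.
Midpoints: Q̄_A = 5551.0, P̄_B = 42.95.
ε = (ΔQ_A/Q̄_A)/(ΔP_B/P̄_B) = (2106/5551.0)/(6.3/42.95) ≈ 2.586.
ε > 0: streaming services and cable TV are substitutes.

2.586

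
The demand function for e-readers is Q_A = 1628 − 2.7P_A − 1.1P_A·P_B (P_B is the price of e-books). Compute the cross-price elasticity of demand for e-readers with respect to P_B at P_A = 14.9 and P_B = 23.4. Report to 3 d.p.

-0.318

At P_A = 14.9 and P_B = 23.4: Q_A = 1204.244.
∂Q_A/∂P_B = -1.1P_A = -1.1(14.9) = -16.3900.
ε = (∂Q_A/∂P_B)(P_B/Q_A) = -16.3900 × (23.4/1204.244) ≈ -0.318.
ε < 0: complements.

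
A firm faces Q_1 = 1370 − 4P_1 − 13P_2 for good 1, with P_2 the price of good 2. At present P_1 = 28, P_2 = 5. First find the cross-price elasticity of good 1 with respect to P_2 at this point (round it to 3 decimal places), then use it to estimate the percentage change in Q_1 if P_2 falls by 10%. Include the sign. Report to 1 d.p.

0.5%

At P_1 = 28, P_2 = 5: Q_1 = 1193.
∂Q_1/∂P_2 = -13.
ε = (∂Q_1/∂P_2)(P_2/Q_1) = -13.0000 × 5/1193 ≈ -0.054.
%ΔQ_1 ≈ ε × %ΔP_2 = -0.054 × (-10%) = 0.5%.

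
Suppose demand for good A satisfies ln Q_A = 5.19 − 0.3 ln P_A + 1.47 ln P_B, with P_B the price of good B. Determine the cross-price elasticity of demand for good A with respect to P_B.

In a log-linear (constant-elasticity) demand function, the coefficient on ln P_B is the cross-price elasticity.
ε = 1.47. Positive, so good A and good B are substitutes.

1.47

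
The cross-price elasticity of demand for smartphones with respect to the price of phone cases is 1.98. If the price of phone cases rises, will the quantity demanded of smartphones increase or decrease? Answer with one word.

increase

ε > 0 and the price of phone cases rises, so the quantity of smartphones moves in the same direction: it increases.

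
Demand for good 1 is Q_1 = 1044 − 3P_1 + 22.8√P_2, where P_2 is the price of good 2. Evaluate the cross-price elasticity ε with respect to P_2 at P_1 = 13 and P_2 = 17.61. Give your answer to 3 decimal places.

0.043

At P_1 = 13 and P_2 = 17.61: Q_1 = 1100.679.
∂Q_1/∂P_2 = 22.8/(2√P_2) = 22.8/(2√17.61) = 2.7166.
ε = (∂Q_1/∂P_2)(P_2/Q_1) = 2.7166 × (17.61/1100.679) ≈ 0.043.
ε > 0: substitutes.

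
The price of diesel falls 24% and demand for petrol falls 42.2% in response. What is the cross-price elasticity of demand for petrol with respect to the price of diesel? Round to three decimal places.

ε = (%ΔQ of petrol) / (%ΔP of diesel) = (-42.2%) / (-24%) ≈ 1.758.
Positive cross-price elasticity: substitutes.

1.758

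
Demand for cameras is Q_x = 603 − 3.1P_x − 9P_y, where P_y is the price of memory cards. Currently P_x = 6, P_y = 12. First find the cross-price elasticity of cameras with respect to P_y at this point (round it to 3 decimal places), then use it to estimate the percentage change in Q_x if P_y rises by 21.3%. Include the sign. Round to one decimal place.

At P_x = 6, P_y = 12: Q_x = 476.4.
∂Q_x/∂P_y = -9.
ε = (∂Q_x/∂P_y)(P_y/Q_x) = -9.0000 × 12/476.4 ≈ -0.227.
%ΔQ_x ≈ ε × %ΔP_y = -0.227 × (21.3%) = -4.8%.

-4.8%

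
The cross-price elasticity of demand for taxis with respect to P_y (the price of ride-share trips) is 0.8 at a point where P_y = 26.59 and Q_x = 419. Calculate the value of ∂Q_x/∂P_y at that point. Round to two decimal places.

12.61

ε = (∂Q_x/∂P_y)·(P_y/Q_x) ⇒ ∂Q_x/∂P_y = ε·Q_x/P_y = 0.8 × 419/26.59 ≈ 12.61.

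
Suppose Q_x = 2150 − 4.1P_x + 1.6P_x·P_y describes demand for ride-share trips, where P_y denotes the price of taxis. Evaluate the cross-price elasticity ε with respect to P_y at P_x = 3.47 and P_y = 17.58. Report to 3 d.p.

At P_x = 3.47 and P_y = 17.58: Q_x = 2233.377.
∂Q_x/∂P_y = 1.6P_x = 1.6(3.47) = 5.5520.
ε = (∂Q_x/∂P_y)(P_y/Q_x) = 5.5520 × (17.58/2233.377) ≈ 0.044.
ε > 0: substitutes.

0.044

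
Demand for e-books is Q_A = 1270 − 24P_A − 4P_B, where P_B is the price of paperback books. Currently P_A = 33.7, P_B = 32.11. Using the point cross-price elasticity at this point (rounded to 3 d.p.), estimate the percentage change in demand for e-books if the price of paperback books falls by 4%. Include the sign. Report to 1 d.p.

At P_A = 33.7, P_B = 32.11: Q_A = 332.76.
∂Q_A/∂P_B = -4.
ε = (∂Q_A/∂P_B)(P_B/Q_A) = -4.0000 × 32.11/332.76 ≈ -0.386.
%ΔQ_A ≈ ε × %ΔP_B = -0.386 × (-4%) = 1.5%.

1.5%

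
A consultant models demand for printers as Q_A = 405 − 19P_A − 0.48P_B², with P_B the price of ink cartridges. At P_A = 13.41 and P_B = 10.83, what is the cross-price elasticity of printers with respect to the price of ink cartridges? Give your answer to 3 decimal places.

-1.199

At P_A = 13.41 and P_B = 10.83: Q_A = 93.911.
∂Q_A/∂P_B = -0.96P_B = -0.96(10.83) = -10.3968.
ε = (∂Q_A/∂P_B)(P_B/Q_A) = -10.3968 × (10.83/93.911) ≈ -1.199.
ε < 0: complements.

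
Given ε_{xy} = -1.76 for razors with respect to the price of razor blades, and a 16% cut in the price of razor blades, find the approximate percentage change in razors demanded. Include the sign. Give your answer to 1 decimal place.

28.2%

%ΔQ ≈ ε × %ΔP of razor blades = -1.76 × (-16%) = 28.2%.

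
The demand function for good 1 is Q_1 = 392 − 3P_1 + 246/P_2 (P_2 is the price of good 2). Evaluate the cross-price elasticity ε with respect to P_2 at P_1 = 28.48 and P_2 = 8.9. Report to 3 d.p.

-0.083

At P_1 = 28.48 and P_2 = 8.9: Q_1 = 334.200.
∂Q_1/∂P_2 = −246/P_2² = -3.1057.
ε = (∂Q_1/∂P_2)(P_2/Q_1) = -3.1057 × (8.9/334.200) ≈ -0.083.
ε < 0: complements.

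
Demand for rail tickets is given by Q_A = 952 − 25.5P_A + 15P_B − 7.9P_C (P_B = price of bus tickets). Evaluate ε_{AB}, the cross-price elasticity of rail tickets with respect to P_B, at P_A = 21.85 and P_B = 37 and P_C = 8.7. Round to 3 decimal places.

0.630

At P_A = 21.85 and P_B = 37 and P_C = 8.7: Q_A = 881.095.
∂Q_A/∂P_B = 15.
ε = (∂Q_A/∂P_B)(P_B/Q_A) = 15 × (37/881.095) ≈ 0.630.
Since ε > 0, rail tickets and bus tickets are substitutes.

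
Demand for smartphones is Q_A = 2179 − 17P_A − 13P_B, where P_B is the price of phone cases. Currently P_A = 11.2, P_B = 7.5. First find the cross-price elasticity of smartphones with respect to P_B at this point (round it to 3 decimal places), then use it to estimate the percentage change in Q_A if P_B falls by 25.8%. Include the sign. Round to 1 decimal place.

1.3%

At P_A = 11.2, P_B = 7.5: Q_A = 1891.1.
∂Q_A/∂P_B = -13.
ε = (∂Q_A/∂P_B)(P_B/Q_A) = -13.0000 × 7.5/1891.1 ≈ -0.052.
%ΔQ_A ≈ ε × %ΔP_B = -0.052 × (-25.8%) = 1.3%.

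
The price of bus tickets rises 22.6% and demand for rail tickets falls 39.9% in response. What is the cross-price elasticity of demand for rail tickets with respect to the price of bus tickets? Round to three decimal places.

ε = (%ΔQ of rail tickets) / (%ΔP of bus tickets) = (-39.9%) / (22.6%) ≈ -1.765.

-1.765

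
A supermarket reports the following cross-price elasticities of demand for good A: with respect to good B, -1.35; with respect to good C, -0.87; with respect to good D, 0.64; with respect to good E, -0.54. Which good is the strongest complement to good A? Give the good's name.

Complements have ε < 0. The most negative value is -1.35 (good B).

good B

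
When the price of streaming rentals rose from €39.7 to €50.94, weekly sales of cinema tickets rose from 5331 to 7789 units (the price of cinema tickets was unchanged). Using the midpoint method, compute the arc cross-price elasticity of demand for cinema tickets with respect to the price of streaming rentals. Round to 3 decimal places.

ΔQ_A = 7789 − 5331 = 2458; ΔP_B = 50.94 − 39.7 = 11.24.
Midpoints: Q̄_A = 6560.0, P̄_B = 45.32.
ε = (ΔQ_A/Q̄_A)/(ΔP_B/P̄_B) = (2458/6560.0)/(11.24/45.32) ≈ 1.511.
ε > 0: cinema tickets and streaming rentals are substitutes.

1.511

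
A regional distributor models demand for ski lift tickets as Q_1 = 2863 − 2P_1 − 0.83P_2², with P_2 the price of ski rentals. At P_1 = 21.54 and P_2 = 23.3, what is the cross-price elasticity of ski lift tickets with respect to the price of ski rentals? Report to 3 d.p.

-0.380

At P_1 = 21.54 and P_2 = 23.3: Q_1 = 2369.321.
∂Q_1/∂P_2 = -1.66P_2 = -1.66(23.3) = -38.6780.
ε = (∂Q_1/∂P_2)(P_2/Q_1) = -38.6780 × (23.3/2369.321) ≈ -0.380.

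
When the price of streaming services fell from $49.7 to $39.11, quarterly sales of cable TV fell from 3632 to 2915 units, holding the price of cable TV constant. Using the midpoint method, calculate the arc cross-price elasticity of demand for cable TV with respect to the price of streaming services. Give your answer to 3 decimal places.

ΔQ_A = 2915 − 3632 = -717; ΔP_B = 39.11 − 49.7 = -10.59.
Midpoints: Q̄_A = 3273.5, P̄_B = 44.41.
ε = (ΔQ_A/Q̄_A)/(ΔP_B/P̄_B) = (-717/3273.5)/(-10.59/44.41) ≈ 0.918.
ε > 0: cable TV and streaming services are substitutes.

0.918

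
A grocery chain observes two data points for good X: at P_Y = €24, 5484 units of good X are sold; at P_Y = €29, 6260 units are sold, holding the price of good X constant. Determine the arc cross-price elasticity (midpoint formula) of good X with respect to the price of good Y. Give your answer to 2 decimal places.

ΔQ_X = 6260 − 5484 = 776; ΔP_Y = 29 − 24 = 5.
Midpoints: Q̄_X = 5872.0, P̄_Y = 26.50.
ε = (ΔQ_X/Q̄_X)/(ΔP_Y/P̄_Y) = (776/5872.0)/(5/26.50) ≈ 0.70.
ε > 0: good X and good Y are substitutes.

0.70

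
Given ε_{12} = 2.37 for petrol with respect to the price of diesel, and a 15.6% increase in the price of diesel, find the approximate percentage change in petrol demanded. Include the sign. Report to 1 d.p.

37.0%

%ΔQ ≈ ε × %ΔP of diesel = 2.37 × (15.6%) = 37.0%.
Demand for petrol rises by about 37.0%.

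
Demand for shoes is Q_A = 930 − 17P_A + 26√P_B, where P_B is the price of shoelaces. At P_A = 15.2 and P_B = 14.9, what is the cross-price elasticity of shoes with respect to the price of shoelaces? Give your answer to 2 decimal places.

0.07

At P_A = 15.2 and P_B = 14.9: Q_A = 771.961.
∂Q_A/∂P_B = 26/(2√P_B) = 26/(2√14.9) = 3.3678.
ε = (∂Q_A/∂P_B)(P_B/Q_A) = 3.3678 × (14.9/771.961) ≈ 0.07.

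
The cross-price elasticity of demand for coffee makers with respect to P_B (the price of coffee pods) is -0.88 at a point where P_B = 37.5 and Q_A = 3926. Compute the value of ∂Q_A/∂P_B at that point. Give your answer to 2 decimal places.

ε = (∂Q_A/∂P_B)·(P_B/Q_A) ⇒ ∂Q_A/∂P_B = ε·Q_A/P_B = -0.88 × 3926/37.5 ≈ -92.13.

-92.13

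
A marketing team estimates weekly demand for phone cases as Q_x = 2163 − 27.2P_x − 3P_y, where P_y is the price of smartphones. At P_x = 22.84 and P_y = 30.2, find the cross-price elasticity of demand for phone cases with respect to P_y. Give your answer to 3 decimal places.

-0.062

At P_x = 22.84 and P_y = 30.2: Q_x = 1451.152.
∂Q_x/∂P_y = -3.
ε = (∂Q_x/∂P_y)(P_y/Q_x) = -3 × (30.2/1451.152) ≈ -0.062.
Since ε < 0, phone cases and smartphones are complements.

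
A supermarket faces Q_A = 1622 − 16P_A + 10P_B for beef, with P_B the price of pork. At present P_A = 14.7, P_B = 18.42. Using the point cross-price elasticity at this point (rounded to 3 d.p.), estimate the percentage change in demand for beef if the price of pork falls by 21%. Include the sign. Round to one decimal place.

-2.5%

At P_A = 14.7, P_B = 18.42: Q_A = 1571.
∂Q_A/∂P_B = 10.
ε = (∂Q_A/∂P_B)(P_B/Q_A) = 10.0000 × 18.42/1571 ≈ 0.117.
%ΔQ_A ≈ ε × %ΔP_B = 0.117 × (-21%) = -2.5%.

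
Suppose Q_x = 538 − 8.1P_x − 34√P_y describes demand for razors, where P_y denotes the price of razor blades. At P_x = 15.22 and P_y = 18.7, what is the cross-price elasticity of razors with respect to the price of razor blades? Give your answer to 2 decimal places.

At P_x = 15.22 and P_y = 18.7: Q_x = 267.690.
∂Q_x/∂P_y = -34/(2√P_y) = -34/(2√18.7) = -3.9312.
ε = (∂Q_x/∂P_y)(P_y/Q_x) = -3.9312 × (18.7/267.690) ≈ -0.27.

-0.27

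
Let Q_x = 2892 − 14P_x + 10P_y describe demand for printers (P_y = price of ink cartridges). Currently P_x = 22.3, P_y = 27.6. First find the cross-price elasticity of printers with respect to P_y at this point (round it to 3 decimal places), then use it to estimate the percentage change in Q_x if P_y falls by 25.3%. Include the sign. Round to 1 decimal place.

At P_x = 22.3, P_y = 27.6: Q_x = 2855.8.
∂Q_x/∂P_y = 10.
ε = (∂Q_x/∂P_y)(P_y/Q_x) = 10.0000 × 27.6/2855.8 ≈ 0.097.
%ΔQ_x ≈ ε × %ΔP_y = 0.097 × (-25.3%) = -2.5%.

-2.5%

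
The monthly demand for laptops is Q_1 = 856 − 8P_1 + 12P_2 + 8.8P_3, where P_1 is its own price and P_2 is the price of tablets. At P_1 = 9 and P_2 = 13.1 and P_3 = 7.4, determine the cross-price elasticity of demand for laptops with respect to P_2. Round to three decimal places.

0.156

At P_1 = 9 and P_2 = 13.1 and P_3 = 7.4: Q_1 = 1006.32.
∂Q_1/∂P_2 = 12.
ε = (∂Q_1/∂P_2)(P_2/Q_1) = 12 × (13.1/1006.32) ≈ 0.156.
Since ε > 0, laptops and tablets are substitutes.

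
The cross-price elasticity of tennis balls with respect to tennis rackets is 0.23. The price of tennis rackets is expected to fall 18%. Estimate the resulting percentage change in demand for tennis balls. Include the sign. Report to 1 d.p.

-4.1%

%ΔQ ≈ ε × %ΔP of tennis rackets = 0.23 × (-18%) = -4.1%.
Demand for tennis balls falls by about 4.1%.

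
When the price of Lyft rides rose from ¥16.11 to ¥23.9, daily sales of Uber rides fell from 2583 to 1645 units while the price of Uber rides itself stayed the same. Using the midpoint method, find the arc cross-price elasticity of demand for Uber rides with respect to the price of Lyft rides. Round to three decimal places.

-1.139

ΔQ_A = 1645 − 2583 = -938; ΔP_B = 23.9 − 16.11 = 7.79.
Midpoints: Q̄_A = 2114.0, P̄_B = 20.00.
ε = (ΔQ_A/Q̄_A)/(ΔP_B/P̄_B) = (-938/2114.0)/(7.79/20.00) ≈ -1.139.
ε < 0: Uber rides and Lyft rides are complements.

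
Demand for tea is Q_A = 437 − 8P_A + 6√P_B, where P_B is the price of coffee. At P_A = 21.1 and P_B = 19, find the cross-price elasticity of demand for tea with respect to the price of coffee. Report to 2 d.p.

At P_A = 21.1 and P_B = 19: Q_A = 294.353.
∂Q_A/∂P_B = 6/(2√P_B) = 6/(2√19) = 0.6882.
ε = (∂Q_A/∂P_B)(P_B/Q_A) = 0.6882 × (19/294.353) ≈ 0.04.

0.04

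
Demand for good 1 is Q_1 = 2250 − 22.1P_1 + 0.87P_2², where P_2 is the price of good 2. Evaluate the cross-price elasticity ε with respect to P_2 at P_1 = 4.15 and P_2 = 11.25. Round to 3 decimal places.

At P_1 = 4.15 and P_2 = 11.25: Q_1 = 2268.394.
∂Q_1/∂P_2 = 1.74P_2 = 1.74(11.25) = 19.5750.
ε = (∂Q_1/∂P_2)(P_2/Q_1) = 19.5750 × (11.25/2268.394) ≈ 0.097.

0.097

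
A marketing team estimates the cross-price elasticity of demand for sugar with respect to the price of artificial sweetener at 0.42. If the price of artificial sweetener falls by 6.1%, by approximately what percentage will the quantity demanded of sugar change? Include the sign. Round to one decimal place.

%ΔQ ≈ ε × %ΔP of artificial sweetener = 0.42 × (-6.1%) = -2.6%.
Demand for sugar falls by about 2.6%.

-2.6%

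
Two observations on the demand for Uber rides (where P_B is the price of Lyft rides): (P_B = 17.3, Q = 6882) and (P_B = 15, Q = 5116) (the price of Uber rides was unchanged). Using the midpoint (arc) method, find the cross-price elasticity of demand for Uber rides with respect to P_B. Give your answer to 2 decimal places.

2.07

ΔQ_A = 5116 − 6882 = -1766; ΔP_B = 15 − 17.3 = -2.3.
Midpoints: Q̄_A = 5999.0, P̄_B = 16.15.
ε = (ΔQ_A/Q̄_A)/(ΔP_B/P̄_B) = (-1766/5999.0)/(-2.3/16.15) ≈ 2.07.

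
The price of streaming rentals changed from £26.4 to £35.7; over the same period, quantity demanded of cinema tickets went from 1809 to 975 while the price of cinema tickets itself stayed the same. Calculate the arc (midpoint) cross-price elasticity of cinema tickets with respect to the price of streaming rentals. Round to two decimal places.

-2.00

ΔQ_A = 975 − 1809 = -834; ΔP_B = 35.7 − 26.4 = 9.3.
Midpoints: Q̄_A = 1392.0, P̄_B = 31.05.
ε = (ΔQ_A/Q̄_A)/(ΔP_B/P̄_B) = (-834/1392.0)/(9.3/31.05) ≈ -2.00.
ε < 0: cinema tickets and streaming rentals are complements.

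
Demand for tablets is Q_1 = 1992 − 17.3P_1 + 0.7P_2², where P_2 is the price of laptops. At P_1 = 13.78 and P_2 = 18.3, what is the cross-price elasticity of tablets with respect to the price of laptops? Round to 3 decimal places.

0.236

At P_1 = 13.78 and P_2 = 18.3: Q_1 = 1988.029.
∂Q_1/∂P_2 = 1.4P_2 = 1.4(18.3) = 25.6200.
ε = (∂Q_1/∂P_2)(P_2/Q_1) = 25.6200 × (18.3/1988.029) ≈ 0.236.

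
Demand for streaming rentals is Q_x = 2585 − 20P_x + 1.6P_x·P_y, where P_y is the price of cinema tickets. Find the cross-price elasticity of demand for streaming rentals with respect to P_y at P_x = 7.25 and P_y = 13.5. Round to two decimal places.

0.06

At P_x = 7.25 and P_y = 13.5: Q_x = 2596.6.
∂Q_x/∂P_y = 1.6P_x = 1.6(7.25) = 11.6000.
ε = (∂Q_x/∂P_y)(P_y/Q_x) = 11.6000 × (13.5/2596.6) ≈ 0.06.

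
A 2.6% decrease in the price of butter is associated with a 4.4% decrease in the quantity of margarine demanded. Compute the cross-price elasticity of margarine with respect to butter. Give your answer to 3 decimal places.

1.692

ε = (%ΔQ of margarine) / (%ΔP of butter) = (-4.4%) / (-2.6%) ≈ 1.692.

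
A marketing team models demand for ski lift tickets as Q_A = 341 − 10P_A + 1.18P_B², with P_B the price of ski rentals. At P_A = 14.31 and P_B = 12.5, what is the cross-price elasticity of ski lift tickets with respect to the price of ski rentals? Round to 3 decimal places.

0.965

At P_A = 14.31 and P_B = 12.5: Q_A = 382.275.
∂Q_A/∂P_B = 2.36P_B = 2.36(12.5) = 29.5000.
ε = (∂Q_A/∂P_B)(P_B/Q_A) = 29.5000 × (12.5/382.275) ≈ 0.965.
ε > 0: substitutes.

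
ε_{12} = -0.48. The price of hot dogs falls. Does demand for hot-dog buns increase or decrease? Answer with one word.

increase

ε < 0 and the price of hot dogs falls, so the quantity of hot-dog buns moves in the opposite direction: it increases.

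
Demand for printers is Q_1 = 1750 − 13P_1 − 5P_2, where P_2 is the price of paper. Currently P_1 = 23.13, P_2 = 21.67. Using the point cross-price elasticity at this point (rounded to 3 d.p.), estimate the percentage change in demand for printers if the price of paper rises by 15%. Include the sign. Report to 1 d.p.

At P_1 = 23.13, P_2 = 21.67: Q_1 = 1340.96.
∂Q_1/∂P_2 = -5.
ε = (∂Q_1/∂P_2)(P_2/Q_1) = -5.0000 × 21.67/1340.96 ≈ -0.081.
%ΔQ_1 ≈ ε × %ΔP_2 = -0.081 × (15%) = -1.2%.

-1.2%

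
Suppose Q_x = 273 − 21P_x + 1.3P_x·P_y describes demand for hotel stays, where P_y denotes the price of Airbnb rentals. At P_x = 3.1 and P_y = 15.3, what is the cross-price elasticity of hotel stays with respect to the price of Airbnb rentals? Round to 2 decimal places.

0.23

At P_x = 3.1 and P_y = 15.3: Q_x = 269.559.
∂Q_x/∂P_y = 1.3P_x = 1.3(3.1) = 4.0300.
ε = (∂Q_x/∂P_y)(P_y/Q_x) = 4.0300 × (15.3/269.559) ≈ 0.23.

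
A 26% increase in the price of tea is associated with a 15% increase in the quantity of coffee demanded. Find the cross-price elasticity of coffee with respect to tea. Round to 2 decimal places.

ε = (%ΔQ of coffee) / (%ΔP of tea) = (15%) / (26%) ≈ 0.58.

0.58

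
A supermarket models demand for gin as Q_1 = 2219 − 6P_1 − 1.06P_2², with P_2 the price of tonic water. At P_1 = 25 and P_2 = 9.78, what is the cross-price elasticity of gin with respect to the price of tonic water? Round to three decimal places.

At P_1 = 25 and P_2 = 9.78: Q_1 = 1967.613.
∂Q_1/∂P_2 = -2.12P_2 = -2.12(9.78) = -20.7336.
ε = (∂Q_1/∂P_2)(P_2/Q_1) = -20.7336 × (9.78/1967.613) ≈ -0.103.

-0.103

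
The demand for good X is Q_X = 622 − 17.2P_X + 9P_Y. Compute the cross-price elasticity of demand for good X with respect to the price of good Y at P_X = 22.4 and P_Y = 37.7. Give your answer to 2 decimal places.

At P_X = 22.4 and P_Y = 37.7: Q_X = 576.02.
∂Q_X/∂P_Y = 9.
ε = (∂Q_X/∂P_Y)(P_Y/Q_X) = 9 × (37.7/576.02) ≈ 0.59.

0.59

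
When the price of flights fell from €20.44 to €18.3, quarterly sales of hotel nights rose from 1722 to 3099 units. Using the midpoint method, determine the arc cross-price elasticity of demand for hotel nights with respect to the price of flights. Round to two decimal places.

ΔQ_A = 3099 − 1722 = 1377; ΔP_B = 18.3 − 20.44 = -2.14.
Midpoints: Q̄_A = 2410.5, P̄_B = 19.37.
ε = (ΔQ_A/Q̄_A)/(ΔP_B/P̄_B) = (1377/2410.5)/(-2.14/19.37) ≈ -5.17.
ε < 0: hotel nights and flights are complements.

-5.17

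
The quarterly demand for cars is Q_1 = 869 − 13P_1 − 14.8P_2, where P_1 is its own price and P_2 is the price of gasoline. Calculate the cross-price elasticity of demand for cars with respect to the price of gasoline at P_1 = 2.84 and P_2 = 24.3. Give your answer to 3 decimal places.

At P_1 = 2.84 and P_2 = 24.3: Q_1 = 472.44.
∂Q_1/∂P_2 = -14.8.
ε = (∂Q_1/∂P_2)(P_2/Q_1) = -14.8 × (24.3/472.44) ≈ -0.761.

-0.761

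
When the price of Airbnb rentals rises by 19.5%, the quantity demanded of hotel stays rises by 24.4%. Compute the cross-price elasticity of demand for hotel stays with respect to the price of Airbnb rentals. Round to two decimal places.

ε = (%ΔQ of hotel stays) / (%ΔP of Airbnb rentals) = (24.4%) / (19.5%) ≈ 1.25.
Positive cross-price elasticity: substitutes.

1.25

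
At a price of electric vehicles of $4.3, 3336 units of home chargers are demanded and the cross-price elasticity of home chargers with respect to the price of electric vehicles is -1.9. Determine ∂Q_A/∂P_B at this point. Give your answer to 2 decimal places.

ε = (∂Q_A/∂P_B)·(P_B/Q_A) ⇒ ∂Q_A/∂P_B = ε·Q_A/P_B = -1.9 × 3336/4.3 ≈ -1474.05.

-1474.05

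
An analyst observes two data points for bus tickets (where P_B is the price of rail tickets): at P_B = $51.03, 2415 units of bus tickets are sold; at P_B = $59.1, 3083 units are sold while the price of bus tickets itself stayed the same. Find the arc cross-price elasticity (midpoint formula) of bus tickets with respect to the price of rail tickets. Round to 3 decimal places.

ΔQ_A = 3083 − 2415 = 668; ΔP_B = 59.1 − 51.03 = 8.07.
Midpoints: Q̄_A = 2749.0, P̄_B = 55.06.
ε = (ΔQ_A/Q̄_A)/(ΔP_B/P̄_B) = (668/2749.0)/(8.07/55.06) ≈ 1.658.
ε > 0: bus tickets and rail tickets are substitutes.

1.658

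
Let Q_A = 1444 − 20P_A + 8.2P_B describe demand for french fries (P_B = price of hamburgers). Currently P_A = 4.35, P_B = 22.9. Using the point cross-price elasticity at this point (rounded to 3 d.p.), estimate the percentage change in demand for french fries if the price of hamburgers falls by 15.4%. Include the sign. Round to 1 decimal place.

At P_A = 4.35, P_B = 22.9: Q_A = 1544.78.
∂Q_A/∂P_B = 8.2.
ε = (∂Q_A/∂P_B)(P_B/Q_A) = 8.2000 × 22.9/1544.78 ≈ 0.122.
%ΔQ_A ≈ ε × %ΔP_B = 0.122 × (-15.4%) = -1.9%.

-1.9%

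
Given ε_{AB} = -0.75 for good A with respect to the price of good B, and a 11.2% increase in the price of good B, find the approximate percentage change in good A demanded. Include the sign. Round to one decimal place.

%ΔQ ≈ ε × %ΔP of good B = -0.75 × (11.2%) = -8.4%.
Demand for good A falls by about 8.4%.

-8.4%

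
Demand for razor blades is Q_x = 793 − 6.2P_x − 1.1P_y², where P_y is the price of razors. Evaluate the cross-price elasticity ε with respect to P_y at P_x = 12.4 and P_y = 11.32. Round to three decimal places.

At P_x = 12.4 and P_y = 11.32: Q_x = 575.163.
∂Q_x/∂P_y = -2.2P_y = -2.2(11.32) = -24.9040.
ε = (∂Q_x/∂P_y)(P_y/Q_x) = -24.9040 × (11.32/575.163) ≈ -0.490.

-0.490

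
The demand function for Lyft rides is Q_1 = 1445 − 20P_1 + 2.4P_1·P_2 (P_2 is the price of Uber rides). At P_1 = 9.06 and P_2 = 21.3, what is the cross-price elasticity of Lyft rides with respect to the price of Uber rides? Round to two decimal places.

At P_1 = 9.06 and P_2 = 21.3: Q_1 = 1726.947.
∂Q_1/∂P_2 = 2.4P_1 = 2.4(9.06) = 21.7440.
ε = (∂Q_1/∂P_2)(P_2/Q_1) = 21.7440 × (21.3/1726.947) ≈ 0.27.
ε > 0: substitutes.

0.27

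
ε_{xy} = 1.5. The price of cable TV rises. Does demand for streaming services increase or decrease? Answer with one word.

ε > 0 and the price of cable TV rises, so the quantity of streaming services moves in the same direction: it increases.

increase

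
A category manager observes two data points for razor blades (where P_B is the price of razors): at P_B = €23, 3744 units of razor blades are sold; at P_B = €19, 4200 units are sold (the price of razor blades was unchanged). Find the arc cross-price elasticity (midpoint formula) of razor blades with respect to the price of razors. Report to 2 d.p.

ΔQ_A = 4200 − 3744 = 456; ΔP_B = 19 − 23 = -4.
Midpoints: Q̄_A = 3972.0, P̄_B = 21.00.
ε = (ΔQ_A/Q̄_A)/(ΔP_B/P̄_B) = (456/3972.0)/(-4/21.00) ≈ -0.60.

-0.60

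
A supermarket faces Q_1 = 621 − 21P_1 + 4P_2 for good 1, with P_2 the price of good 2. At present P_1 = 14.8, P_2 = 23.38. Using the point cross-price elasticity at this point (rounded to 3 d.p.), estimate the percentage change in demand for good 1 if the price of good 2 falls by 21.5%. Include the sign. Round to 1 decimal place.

At P_1 = 14.8, P_2 = 23.38: Q_1 = 403.72.
∂Q_1/∂P_2 = 4.
ε = (∂Q_1/∂P_2)(P_2/Q_1) = 4.0000 × 23.38/403.72 ≈ 0.232.
%ΔQ_1 ≈ ε × %ΔP_2 = 0.232 × (-21.5%) = -5.0%.

-5.0%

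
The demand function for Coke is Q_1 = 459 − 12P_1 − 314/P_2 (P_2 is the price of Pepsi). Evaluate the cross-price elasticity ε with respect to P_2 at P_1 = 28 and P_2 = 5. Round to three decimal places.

1.043

At P_1 = 28 and P_2 = 5: Q_1 = 60.2.
∂Q_1/∂P_2 = 314/P_2² = 12.5600.
ε = (∂Q_1/∂P_2)(P_2/Q_1) = 12.5600 × (5/60.2) ≈ 1.043.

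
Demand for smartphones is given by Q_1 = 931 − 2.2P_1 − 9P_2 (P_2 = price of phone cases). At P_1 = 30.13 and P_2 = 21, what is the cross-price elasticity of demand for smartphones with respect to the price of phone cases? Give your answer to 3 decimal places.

At P_1 = 30.13 and P_2 = 21: Q_1 = 675.714.
∂Q_1/∂P_2 = -9.
ε = (∂Q_1/∂P_2)(P_2/Q_1) = -9 × (21/675.714) ≈ -0.280.

-0.280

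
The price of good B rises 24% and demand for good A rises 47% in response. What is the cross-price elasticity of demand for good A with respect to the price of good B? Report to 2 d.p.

1.96

ε = (%ΔQ of good A) / (%ΔP of good B) = (47%) / (24%) ≈ 1.96.
Positive cross-price elasticity: substitutes.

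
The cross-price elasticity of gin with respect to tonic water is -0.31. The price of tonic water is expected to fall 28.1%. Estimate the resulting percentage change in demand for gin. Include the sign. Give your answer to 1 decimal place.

8.7%

%ΔQ ≈ ε × %ΔP of tonic water = -0.31 × (-28.1%) = 8.7%.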